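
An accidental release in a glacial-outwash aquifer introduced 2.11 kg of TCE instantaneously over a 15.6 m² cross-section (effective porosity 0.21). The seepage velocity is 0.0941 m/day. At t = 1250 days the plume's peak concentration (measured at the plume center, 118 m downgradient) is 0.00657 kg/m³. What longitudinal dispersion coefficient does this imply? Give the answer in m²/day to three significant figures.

At the plume center C_max = M/(n_e·A·√(4πDt)), so D = M²/(4πt·(n_e·A·C_max)²).
n_e·A·C_max = 0.21 × 15.6 × 0.00657 = 0.02152 kg/m.
D = 2.11²/(4π × 1250 × 0.02152²) = 0.612 m²/day.

0.612 m²/day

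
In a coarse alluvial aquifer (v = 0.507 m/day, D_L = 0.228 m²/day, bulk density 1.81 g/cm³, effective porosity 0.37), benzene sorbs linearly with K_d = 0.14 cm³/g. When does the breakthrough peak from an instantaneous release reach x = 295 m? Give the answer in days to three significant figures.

979 days

Retardation factor R = 1 + ρ_b·K_d/n = 1 + 1.81 × 0.14/0.37 = 1.685.
Sorption retards both mechanisms: v_R = v/R = 0.3009 m/day, D_R = D/R = 0.1353 m²/day.
Peak time from v_R²t² + 2D_R t − x² = 0: t = (√(D_R² + v_R²x²) − D_R)/v_R².
√(D_R² + v_R²x²) = √(0.1353² + 0.3009² × 295²) = 88.77; v_R² = 0.09054.
t = (88.77 − 0.1353)/0.09054 = 979 days.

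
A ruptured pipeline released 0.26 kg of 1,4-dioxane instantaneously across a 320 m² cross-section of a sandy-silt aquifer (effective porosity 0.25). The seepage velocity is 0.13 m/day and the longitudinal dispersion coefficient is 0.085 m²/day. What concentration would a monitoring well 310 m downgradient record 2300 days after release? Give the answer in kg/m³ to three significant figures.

5.62e-05 kg/m³

For an instantaneous plane source, C(x,t) = M/(n_e·A·√(4πDt)) · exp(−(x−vt)²/(4Dt)), with n_e·A the pore (flow) area.
Plume center vt = 0.13 × 2300 = 299 m, so the well at 310 m is 11 m downgradient of the peak.
√(4πDt) = 49.57 m, giving peak height M/(n_e·A·√(4πDt)) = 0.26/(0.25 × 320 × 49.57) = 6.556e-05 kg/m³.
(x−vt)²/(4Dt) = (11)²/(4 × 0.085 × 2300) = 0.1547; exp(−0.1547) = 0.8567.
C = 6.556e-05 × 0.8567 = 5.62e-05 kg/m³.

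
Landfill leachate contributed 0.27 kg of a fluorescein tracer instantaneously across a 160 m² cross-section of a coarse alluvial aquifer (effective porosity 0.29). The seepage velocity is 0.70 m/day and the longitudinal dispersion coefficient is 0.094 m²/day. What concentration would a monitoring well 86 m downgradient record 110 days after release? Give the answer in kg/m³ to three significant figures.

7.20e-05 kg/m³

For an instantaneous plane source, C(x,t) = M/(n_e·A·√(4πDt)) · exp(−(x−vt)²/(4Dt)), with n_e·A the pore (flow) area.
Plume center vt = 0.70 × 110 = 77 m, so the well at 86 m is 9 m downgradient of the peak.
√(4πDt) = 11.40 m, giving peak height M/(n_e·A·√(4πDt)) = 0.27/(0.29 × 160 × 11.40) = 0.0005104 kg/m³.
(x−vt)²/(4Dt) = (9)²/(4 × 0.094 × 110) = 1.958; exp(−1.958) = 0.1411.
C = 0.0005104 × 0.1411 = 7.20e-05 kg/m³.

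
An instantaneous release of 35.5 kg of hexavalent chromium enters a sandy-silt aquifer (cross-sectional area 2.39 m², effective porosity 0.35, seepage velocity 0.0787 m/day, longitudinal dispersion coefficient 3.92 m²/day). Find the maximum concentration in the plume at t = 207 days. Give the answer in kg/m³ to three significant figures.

The peak of an instantaneous 1D plume sits at x = vt; there the Gaussian factor is 1 and C_max = M/(n_e·A·√(4πDt)), where n_e·A is the pore area the mass is dissolved in.
√(4πDt) = √(4π × 3.92 × 207) = 101.0 m, so C_max = 35.5/(0.35 × 2.39 × 101.0) = 0.420 kg/m³.

0.420 kg/m³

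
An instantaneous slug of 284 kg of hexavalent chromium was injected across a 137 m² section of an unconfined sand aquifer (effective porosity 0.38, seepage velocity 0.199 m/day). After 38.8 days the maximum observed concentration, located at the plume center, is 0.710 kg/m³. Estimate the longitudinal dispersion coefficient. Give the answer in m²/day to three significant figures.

0.121 m²/day

At the plume center C_max = M/(n_e·A·√(4πDt)), so D = M²/(4πt·(n_e·A·C_max)²).
n_e·A·C_max = 0.38 × 137 × 0.710 = 36.96 kg/m.
D = 284²/(4π × 38.8 × 36.96²) = 0.121 m²/day.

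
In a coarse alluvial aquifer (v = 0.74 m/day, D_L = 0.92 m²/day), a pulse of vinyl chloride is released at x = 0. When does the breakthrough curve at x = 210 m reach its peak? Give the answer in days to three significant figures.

282 days

For the 1D instantaneous-source solution, setting ∂C/∂t = 0 at fixed x gives v²t² + 2Dt − x² = 0, so t = (√(D² + v²x²) − D)/v².
√(D² + v²x²) = √(0.92² + 0.74² × 210²) = 155.4; v² = 0.5476.
t = (155.4 − 0.92)/0.5476 = 282 days (vs. the pure-advection estimate x/v = 284 d).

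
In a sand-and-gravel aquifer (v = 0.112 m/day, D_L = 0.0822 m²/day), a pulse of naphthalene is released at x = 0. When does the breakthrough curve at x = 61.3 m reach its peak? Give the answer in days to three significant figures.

For the 1D instantaneous-source solution, setting ∂C/∂t = 0 at fixed x gives v²t² + 2Dt − x² = 0, so t = (√(D² + v²x²) − D)/v².
√(D² + v²x²) = √(0.0822² + 0.112² × 61.3²) = 6.866; v² = 0.012544.
t = (6.866 − 0.0822)/0.012544 = 541 days (vs. the pure-advection estimate x/v = 547 d).

541 days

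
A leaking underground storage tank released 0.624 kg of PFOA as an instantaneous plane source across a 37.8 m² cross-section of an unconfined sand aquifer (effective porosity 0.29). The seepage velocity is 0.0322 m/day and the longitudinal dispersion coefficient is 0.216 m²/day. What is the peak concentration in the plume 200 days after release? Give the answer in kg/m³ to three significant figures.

The peak of an instantaneous 1D plume sits at x = vt; there the Gaussian factor is 1 and C_max = M/(n_e·A·√(4πDt)), where n_e·A is the pore area the mass is dissolved in.
√(4πDt) = √(4π × 0.216 × 200) = 23.30 m, so C_max = 0.624/(0.29 × 37.8 × 23.30) = 0.00244 kg/m³.

0.00244 kg/m³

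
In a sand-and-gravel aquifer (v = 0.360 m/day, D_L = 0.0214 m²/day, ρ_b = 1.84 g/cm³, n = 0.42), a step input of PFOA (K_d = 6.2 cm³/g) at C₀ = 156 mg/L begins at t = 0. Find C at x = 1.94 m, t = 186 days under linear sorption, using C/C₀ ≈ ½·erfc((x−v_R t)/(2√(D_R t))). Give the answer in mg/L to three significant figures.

124 mg/L

Retardation factor R = 1 + ρ_b·K_d/n = 1 + 1.84 × 6.2/0.42 = 28.16.
Sorption retards both mechanisms: v_R = v/R = 0.01278 m/day, D_R = D/R = 0.0007599 m²/day.
v_R·t = 0.01278 × 186 = 2.37708 m; 2√(D_R t) = 0.7519 m; argument = (1.94 − 2.37708)/0.7519 = -0.5813.
C = C₀ × ½·erfc(-0.5813) = 156 × 0.7945 = 124 mg/L.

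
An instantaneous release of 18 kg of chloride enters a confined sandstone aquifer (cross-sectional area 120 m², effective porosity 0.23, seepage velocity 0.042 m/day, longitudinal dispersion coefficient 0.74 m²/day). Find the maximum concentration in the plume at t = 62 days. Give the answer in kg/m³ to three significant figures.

The peak of an instantaneous 1D plume sits at x = vt; there the Gaussian factor is 1 and C_max = M/(n_e·A·√(4πDt)), where n_e·A is the pore area the mass is dissolved in.
√(4πDt) = √(4π × 0.74 × 62) = 24.01 m, so C_max = 18/(0.23 × 120 × 24.01) = 0.0272 kg/m³.

0.0272 kg/m³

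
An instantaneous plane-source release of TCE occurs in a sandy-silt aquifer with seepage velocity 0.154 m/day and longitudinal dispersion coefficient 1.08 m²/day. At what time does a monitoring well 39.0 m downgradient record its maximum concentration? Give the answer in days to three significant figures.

212 days

For the 1D instantaneous-source solution, setting ∂C/∂t = 0 at fixed x gives v²t² + 2Dt − x² = 0, so t = (√(D² + v²x²) − D)/v².
√(D² + v²x²) = √(1.08² + 0.154² × 39.0²) = 6.102; v² = 0.023716.
t = (6.102 − 1.08)/0.023716 = 212 days (vs. the pure-advection estimate x/v = 253 d).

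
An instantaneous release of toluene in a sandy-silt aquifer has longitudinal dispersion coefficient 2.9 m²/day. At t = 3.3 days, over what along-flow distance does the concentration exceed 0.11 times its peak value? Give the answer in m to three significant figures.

18.4 m

The plume is Gaussian with σ = √(2Dt) = √(2 × 2.9 × 3.3) = 4.375 m.
C/C_peak = exp(−Δx²/(2σ²)) = 0.11 ⇒ Δx = σ·√(−2 ln 0.11) = 4.375 × 2.101 = 9.192 m.
Width = 2Δx = 18.4 m.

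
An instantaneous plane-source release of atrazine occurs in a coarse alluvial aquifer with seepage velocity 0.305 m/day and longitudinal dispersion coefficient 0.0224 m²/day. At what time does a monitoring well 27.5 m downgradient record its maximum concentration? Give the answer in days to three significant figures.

89.9 days

For the 1D instantaneous-source solution, setting ∂C/∂t = 0 at fixed x gives v²t² + 2Dt − x² = 0, so t = (√(D² + v²x²) − D)/v².
√(D² + v²x²) = √(0.0224² + 0.305² × 27.5²) = 8.388; v² = 0.093025.
t = (8.388 − 0.0224)/0.093025 = 89.9 days (vs. the pure-advection estimate x/v = 90.2 d).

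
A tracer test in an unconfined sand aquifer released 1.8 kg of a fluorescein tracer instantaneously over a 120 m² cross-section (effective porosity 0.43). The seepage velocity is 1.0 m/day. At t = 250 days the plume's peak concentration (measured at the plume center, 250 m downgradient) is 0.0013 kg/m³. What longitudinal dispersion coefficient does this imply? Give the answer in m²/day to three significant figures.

0.229 m²/day

At the plume center C_max = M/(n_e·A·√(4πDt)), so D = M²/(4πt·(n_e·A·C_max)²).
n_e·A·C_max = 0.43 × 120 × 0.0013 = 0.06708 kg/m.
D = 1.8²/(4π × 250 × 0.06708²) = 0.229 m²/day.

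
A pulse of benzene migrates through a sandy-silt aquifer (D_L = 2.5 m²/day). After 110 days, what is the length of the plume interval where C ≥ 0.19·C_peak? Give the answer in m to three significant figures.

85.5 m

The plume is Gaussian with σ = √(2Dt) = √(2 × 2.5 × 110) = 23.45 m.
C/C_peak = exp(−Δx²/(2σ²)) = 0.19 ⇒ Δx = σ·√(−2 ln 0.19) = 23.45 × 1.822 = 42.73 m.
Width = 2Δx = 85.5 m.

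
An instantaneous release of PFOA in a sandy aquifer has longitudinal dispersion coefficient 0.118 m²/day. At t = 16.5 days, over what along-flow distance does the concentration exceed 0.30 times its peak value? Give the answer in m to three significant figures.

6.12 m

The plume is Gaussian with σ = √(2Dt) = √(2 × 0.118 × 16.5) = 1.973 m.
C/C_peak = exp(−Δx²/(2σ²)) = 0.30 ⇒ Δx = σ·√(−2 ln 0.30) = 1.973 × 1.552 = 3.062 m.
Width = 2Δx = 6.12 m.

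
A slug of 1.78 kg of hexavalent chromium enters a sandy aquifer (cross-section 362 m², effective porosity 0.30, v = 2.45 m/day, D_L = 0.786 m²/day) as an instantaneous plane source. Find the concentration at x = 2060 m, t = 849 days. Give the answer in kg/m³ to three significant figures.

0.000154 kg/m³

For an instantaneous plane source, C(x,t) = M/(n_e·A·√(4πDt)) · exp(−(x−vt)²/(4Dt)), with n_e·A the pore (flow) area.
Plume center vt = 2.45 × 849 = 2080.05 m, so the well at 2060 m is 20.05 m upgradient of the peak.
√(4πDt) = 91.57 m, giving peak height M/(n_e·A·√(4πDt)) = 1.78/(0.30 × 362 × 91.57) = 0.0001790 kg/m³.
(x−vt)²/(4Dt) = (-20.05)²/(4 × 0.786 × 849) = 0.1506; exp(−0.1506) = 0.8602.
C = 0.0001790 × 0.8602 = 0.000154 kg/m³.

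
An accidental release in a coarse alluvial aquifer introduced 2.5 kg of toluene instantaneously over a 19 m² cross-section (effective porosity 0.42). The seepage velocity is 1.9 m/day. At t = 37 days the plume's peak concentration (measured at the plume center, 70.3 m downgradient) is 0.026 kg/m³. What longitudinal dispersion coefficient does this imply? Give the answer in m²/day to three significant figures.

0.312 m²/day

At the plume center C_max = M/(n_e·A·√(4πDt)), so D = M²/(4πt·(n_e·A·C_max)²).
n_e·A·C_max = 0.42 × 19 × 0.026 = 0.2075 kg/m.
D = 2.5²/(4π × 37 × 0.2075²) = 0.312 m²/day.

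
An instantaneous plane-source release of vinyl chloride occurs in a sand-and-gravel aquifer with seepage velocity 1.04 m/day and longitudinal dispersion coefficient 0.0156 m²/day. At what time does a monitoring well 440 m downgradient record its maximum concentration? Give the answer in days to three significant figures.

423 days

For the 1D instantaneous-source solution, setting ∂C/∂t = 0 at fixed x gives v²t² + 2Dt − x² = 0, so t = (√(D² + v²x²) − D)/v².
√(D² + v²x²) = √(0.0156² + 1.04² × 440²) = 457.6; v² = 1.0816.
t = (457.6 − 0.0156)/1.0816 = 423 days (vs. the pure-advection estimate x/v = 423 d).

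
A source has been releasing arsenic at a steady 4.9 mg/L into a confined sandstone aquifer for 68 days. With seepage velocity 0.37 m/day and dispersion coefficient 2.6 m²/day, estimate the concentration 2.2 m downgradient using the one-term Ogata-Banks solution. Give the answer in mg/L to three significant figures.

4.36 mg/L

For a continuous step input, C/C₀ ≈ ½·erfc((x−vt)/(2√(Dt))).
vt = 0.37 × 68 = 25.16 m and 2√(Dt) = 2√(2.6 × 68) = 26.59 m.
Argument (x−vt)/(2√(Dt)) = (2.2 − 25.16)/26.59 = -0.8635; ½·erfc(-0.8635) = 0.8890.
C = 4.9 × 0.8890 = 4.36 mg/L.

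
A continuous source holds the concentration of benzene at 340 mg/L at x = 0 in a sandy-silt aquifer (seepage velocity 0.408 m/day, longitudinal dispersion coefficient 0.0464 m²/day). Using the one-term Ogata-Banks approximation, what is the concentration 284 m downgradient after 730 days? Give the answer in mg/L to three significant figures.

For a continuous step input, C/C₀ ≈ ½·erfc((x−vt)/(2√(Dt))).
vt = 0.408 × 730 = 297.84 m and 2√(Dt) = 2√(0.0464 × 730) = 11.64 m.
Argument (x−vt)/(2√(Dt)) = (284 − 297.84)/11.64 = -1.189; ½·erfc(-1.189) = 0.9537.
C = 340 × 0.9537 = 324 mg/L.

324 mg/L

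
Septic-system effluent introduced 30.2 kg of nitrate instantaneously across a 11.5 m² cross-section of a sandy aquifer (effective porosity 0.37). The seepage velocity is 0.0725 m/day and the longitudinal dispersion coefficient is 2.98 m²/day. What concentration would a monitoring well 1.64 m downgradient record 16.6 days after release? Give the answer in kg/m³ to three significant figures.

0.284 kg/m³

For an instantaneous plane source, C(x,t) = M/(n_e·A·√(4πDt)) · exp(−(x−vt)²/(4Dt)), with n_e·A the pore (flow) area.
Plume center vt = 0.0725 × 16.6 = 1.2035 m, so the well at 1.64 m is 0.4365 m downgradient of the peak.
√(4πDt) = 24.93 m, giving peak height M/(n_e·A·√(4πDt)) = 30.2/(0.37 × 11.5 × 24.93) = 0.2847 kg/m³.
(x−vt)²/(4Dt) = (0.4365)²/(4 × 2.98 × 16.6) = 0.0009629; exp(−0.0009629) = 0.9990.
C = 0.2847 × 0.9990 = 0.284 kg/m³.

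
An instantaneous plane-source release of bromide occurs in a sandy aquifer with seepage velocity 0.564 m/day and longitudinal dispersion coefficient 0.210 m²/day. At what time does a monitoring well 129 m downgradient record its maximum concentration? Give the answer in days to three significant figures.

228 days

For the 1D instantaneous-source solution, setting ∂C/∂t = 0 at fixed x gives v²t² + 2Dt − x² = 0, so t = (√(D² + v²x²) − D)/v².
√(D² + v²x²) = √(0.210² + 0.564² × 129²) = 72.76; v² = 0.318096.
t = (72.76 − 0.210)/0.318096 = 228 days (vs. the pure-advection estimate x/v = 229 d).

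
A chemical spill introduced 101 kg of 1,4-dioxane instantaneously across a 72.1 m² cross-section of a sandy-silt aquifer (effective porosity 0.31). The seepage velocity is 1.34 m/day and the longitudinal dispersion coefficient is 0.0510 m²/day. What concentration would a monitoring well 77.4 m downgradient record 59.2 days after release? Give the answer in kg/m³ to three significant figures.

0.539 kg/m³

For an instantaneous plane source, C(x,t) = M/(n_e·A·√(4πDt)) · exp(−(x−vt)²/(4Dt)), with n_e·A the pore (flow) area.
Plume center vt = 1.34 × 59.2 = 79.328 m, so the well at 77.4 m is 1.928 m upgradient of the peak.
√(4πDt) = 6.160 m, giving peak height M/(n_e·A·√(4πDt)) = 101/(0.31 × 72.1 × 6.160) = 0.7336 kg/m³.
(x−vt)²/(4Dt) = (-1.928)²/(4 × 0.0510 × 59.2) = 0.3078; exp(−0.3078) = 0.7351.
C = 0.7336 × 0.7351 = 0.539 kg/m³.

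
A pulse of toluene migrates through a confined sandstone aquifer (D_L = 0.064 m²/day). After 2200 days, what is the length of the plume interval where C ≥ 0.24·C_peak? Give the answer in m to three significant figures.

The plume is Gaussian with σ = √(2Dt) = √(2 × 0.064 × 2200) = 16.78 m.
C/C_peak = exp(−Δx²/(2σ²)) = 0.24 ⇒ Δx = σ·√(−2 ln 0.24) = 16.78 × 1.689 = 28.34 m.
Width = 2Δx = 56.7 m.

56.7 m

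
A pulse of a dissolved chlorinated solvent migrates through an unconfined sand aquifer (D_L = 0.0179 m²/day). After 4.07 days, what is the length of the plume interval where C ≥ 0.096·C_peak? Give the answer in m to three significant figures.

The plume is Gaussian with σ = √(2Dt) = √(2 × 0.0179 × 4.07) = 0.3817 m.
C/C_peak = exp(−Δx²/(2σ²)) = 0.096 ⇒ Δx = σ·√(−2 ln 0.096) = 0.3817 × 2.165 = 0.8264 m.
Width = 2Δx = 1.65 m.

1.65 m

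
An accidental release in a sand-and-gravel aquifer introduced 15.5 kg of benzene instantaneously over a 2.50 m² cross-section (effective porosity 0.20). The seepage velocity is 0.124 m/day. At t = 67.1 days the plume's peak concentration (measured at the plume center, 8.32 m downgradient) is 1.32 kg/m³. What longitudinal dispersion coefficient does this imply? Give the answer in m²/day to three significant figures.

At the plume center C_max = M/(n_e·A·√(4πDt)), so D = M²/(4πt·(n_e·A·C_max)²).
n_e·A·C_max = 0.20 × 2.50 × 1.32 = 0.6600 kg/m.
D = 15.5²/(4π × 67.1 × 0.6600²) = 0.654 m²/day.

0.654 m²/day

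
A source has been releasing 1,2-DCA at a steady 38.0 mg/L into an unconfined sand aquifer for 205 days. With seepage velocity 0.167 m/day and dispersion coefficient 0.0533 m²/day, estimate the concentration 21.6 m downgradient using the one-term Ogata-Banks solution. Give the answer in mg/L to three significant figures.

37.9 mg/L

For a continuous step input, C/C₀ ≈ ½·erfc((x−vt)/(2√(Dt))).
vt = 0.167 × 205 = 34.235 m and 2√(Dt) = 2√(0.0533 × 205) = 6.611 m.
Argument (x−vt)/(2√(Dt)) = (21.6 − 34.235)/6.611 = -1.911; ½·erfc(-1.911) = 0.9966.
C = 38.0 × 0.9966 = 37.9 mg/L.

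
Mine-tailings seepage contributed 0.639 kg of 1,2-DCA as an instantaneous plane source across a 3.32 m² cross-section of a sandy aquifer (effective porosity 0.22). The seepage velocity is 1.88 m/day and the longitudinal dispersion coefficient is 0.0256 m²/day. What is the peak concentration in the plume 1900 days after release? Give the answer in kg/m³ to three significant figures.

The peak of an instantaneous 1D plume sits at x = vt; there the Gaussian factor is 1 and C_max = M/(n_e·A·√(4πDt)), where n_e·A is the pore area the mass is dissolved in.
√(4πDt) = √(4π × 0.0256 × 1900) = 24.72 m, so C_max = 0.639/(0.22 × 3.32 × 24.72) = 0.0354 kg/m³.

0.0354 kg/m³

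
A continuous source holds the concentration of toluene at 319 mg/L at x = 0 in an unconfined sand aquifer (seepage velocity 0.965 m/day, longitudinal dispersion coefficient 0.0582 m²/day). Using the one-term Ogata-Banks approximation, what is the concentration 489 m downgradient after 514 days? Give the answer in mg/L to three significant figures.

For a continuous step input, C/C₀ ≈ ½·erfc((x−vt)/(2√(Dt))).
vt = 0.965 × 514 = 496.01 m and 2√(Dt) = 2√(0.0582 × 514) = 10.94 m.
Argument (x−vt)/(2√(Dt)) = (489 − 496.01)/10.94 = -0.6408; ½·erfc(-0.6408) = 0.8176.
C = 319 × 0.8176 = 261 mg/L.

261 mg/L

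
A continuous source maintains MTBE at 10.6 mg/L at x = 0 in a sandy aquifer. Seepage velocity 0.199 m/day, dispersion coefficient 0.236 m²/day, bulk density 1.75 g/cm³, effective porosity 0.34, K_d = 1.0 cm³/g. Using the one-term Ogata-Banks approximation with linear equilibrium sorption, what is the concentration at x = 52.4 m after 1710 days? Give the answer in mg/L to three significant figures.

Retardation factor R = 1 + ρ_b·K_d/n = 1 + 1.75 × 1.0/0.34 = 6.147.
Sorption retards both mechanisms: v_R = v/R = 0.03237 m/day, D_R = D/R = 0.03839 m²/day.
v_R·t = 0.03237 × 1710 = 55.3527 m; 2√(D_R t) = 16.20 m; argument = (52.4 − 55.3527)/16.20 = -0.1823.
C = C₀ × ½·erfc(-0.1823) = 10.6 × 0.6017 = 6.38 mg/L.

6.38 mg/L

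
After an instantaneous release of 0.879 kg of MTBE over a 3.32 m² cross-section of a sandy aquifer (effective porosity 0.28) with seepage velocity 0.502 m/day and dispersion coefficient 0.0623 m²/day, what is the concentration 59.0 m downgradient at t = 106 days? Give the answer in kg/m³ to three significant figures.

0.0292 kg/m³

For an instantaneous plane source, C(x,t) = M/(n_e·A·√(4πDt)) · exp(−(x−vt)²/(4Dt)), with n_e·A the pore (flow) area.
Plume center vt = 0.502 × 106 = 53.212 m, so the well at 59.0 m is 5.788 m downgradient of the peak.
√(4πDt) = 9.110 m, giving peak height M/(n_e·A·√(4πDt)) = 0.879/(0.28 × 3.32 × 9.110) = 0.1038 kg/m³.
(x−vt)²/(4Dt) = (5.788)²/(4 × 0.0623 × 106) = 1.268; exp(−1.268) = 0.2814.
C = 0.1038 × 0.2814 = 0.0292 kg/m³.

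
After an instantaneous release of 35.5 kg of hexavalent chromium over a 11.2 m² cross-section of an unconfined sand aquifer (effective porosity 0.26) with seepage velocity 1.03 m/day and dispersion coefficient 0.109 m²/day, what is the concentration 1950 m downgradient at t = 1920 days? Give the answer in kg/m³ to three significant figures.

0.0957 kg/m³

For an instantaneous plane source, C(x,t) = M/(n_e·A·√(4πDt)) · exp(−(x−vt)²/(4Dt)), with n_e·A the pore (flow) area.
Plume center vt = 1.03 × 1920 = 1977.6 m, so the well at 1950 m is 27.6 m upgradient of the peak.
√(4πDt) = 51.28 m, giving peak height M/(n_e·A·√(4πDt)) = 35.5/(0.26 × 11.2 × 51.28) = 0.2377 kg/m³.
(x−vt)²/(4Dt) = (-27.6)²/(4 × 0.109 × 1920) = 0.9100; exp(−0.9100) = 0.4025.
C = 0.2377 × 0.4025 = 0.0957 kg/m³.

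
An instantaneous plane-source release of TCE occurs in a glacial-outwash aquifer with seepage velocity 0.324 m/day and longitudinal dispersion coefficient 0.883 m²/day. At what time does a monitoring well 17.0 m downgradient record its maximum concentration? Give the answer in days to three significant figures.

44.7 days

For the 1D instantaneous-source solution, setting ∂C/∂t = 0 at fixed x gives v²t² + 2Dt − x² = 0, so t = (√(D² + v²x²) − D)/v².
√(D² + v²x²) = √(0.883² + 0.324² × 17.0²) = 5.578; v² = 0.104976.
t = (5.578 − 0.883)/0.104976 = 44.7 days (vs. the pure-advection estimate x/v = 52.5 d).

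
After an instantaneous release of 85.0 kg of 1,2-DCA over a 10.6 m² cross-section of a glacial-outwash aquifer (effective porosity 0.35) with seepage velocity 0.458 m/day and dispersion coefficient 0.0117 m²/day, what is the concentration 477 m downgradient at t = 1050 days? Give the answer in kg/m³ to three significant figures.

1.35 kg/m³

For an instantaneous plane source, C(x,t) = M/(n_e·A·√(4πDt)) · exp(−(x−vt)²/(4Dt)), with n_e·A the pore (flow) area.
Plume center vt = 0.458 × 1050 = 480.9 m, so the well at 477 m is 3.9 m upgradient of the peak.
√(4πDt) = 12.42 m, giving peak height M/(n_e·A·√(4πDt)) = 85.0/(0.35 × 10.6 × 12.42) = 1.845 kg/m³.
(x−vt)²/(4Dt) = (-3.9)²/(4 × 0.0117 × 1050) = 0.3095; exp(−0.3095) = 0.7338.
C = 1.845 × 0.7338 = 1.35 kg/m³.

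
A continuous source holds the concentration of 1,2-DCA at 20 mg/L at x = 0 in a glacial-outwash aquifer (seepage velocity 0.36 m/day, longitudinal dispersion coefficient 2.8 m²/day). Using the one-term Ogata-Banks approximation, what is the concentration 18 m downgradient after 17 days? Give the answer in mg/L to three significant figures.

For a continuous step input, C/C₀ ≈ ½·erfc((x−vt)/(2√(Dt))).
vt = 0.36 × 17 = 6.12 m and 2√(Dt) = 2√(2.8 × 17) = 13.80 m.
Argument (x−vt)/(2√(Dt)) = (18 − 6.12)/13.80 = 0.8609; ½·erfc(0.8609) = 0.1117.
C = 20 × 0.1117 = 2.23 mg/L.

2.23 mg/L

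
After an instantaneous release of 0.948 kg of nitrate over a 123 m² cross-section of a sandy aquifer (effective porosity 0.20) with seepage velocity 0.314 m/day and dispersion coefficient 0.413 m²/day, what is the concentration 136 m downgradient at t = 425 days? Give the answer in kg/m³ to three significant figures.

0.000813 kg/m³

For an instantaneous plane source, C(x,t) = M/(n_e·A·√(4πDt)) · exp(−(x−vt)²/(4Dt)), with n_e·A the pore (flow) area.
Plume center vt = 0.314 × 425 = 133.45 m, so the well at 136 m is 2.55 m downgradient of the peak.
√(4πDt) = 46.97 m, giving peak height M/(n_e·A·√(4πDt)) = 0.948/(0.20 × 123 × 46.97) = 0.0008205 kg/m³.
(x−vt)²/(4Dt) = (2.55)²/(4 × 0.413 × 425) = 0.009262; exp(−0.009262) = 0.9908.
C = 0.0008205 × 0.9908 = 0.000813 kg/m³.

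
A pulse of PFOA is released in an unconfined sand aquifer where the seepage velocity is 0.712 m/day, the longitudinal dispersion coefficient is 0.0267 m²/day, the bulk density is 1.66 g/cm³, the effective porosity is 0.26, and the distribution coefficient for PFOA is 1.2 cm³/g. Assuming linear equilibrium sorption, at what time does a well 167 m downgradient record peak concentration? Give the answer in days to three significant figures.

Retardation factor R = 1 + ρ_b·K_d/n = 1 + 1.66 × 1.2/0.26 = 8.662.
Sorption retards both mechanisms: v_R = v/R = 0.08220 m/day, D_R = D/R = 0.003082 m²/day.
Peak time from v_R²t² + 2D_R t − x² = 0: t = (√(D_R² + v_R²x²) − D_R)/v_R².
√(D_R² + v_R²x²) = √(0.003082² + 0.08220² × 167²) = 13.73; v_R² = 0.006757.
t = (13.73 − 0.003082)/0.006757 = 2030 days.

2030 days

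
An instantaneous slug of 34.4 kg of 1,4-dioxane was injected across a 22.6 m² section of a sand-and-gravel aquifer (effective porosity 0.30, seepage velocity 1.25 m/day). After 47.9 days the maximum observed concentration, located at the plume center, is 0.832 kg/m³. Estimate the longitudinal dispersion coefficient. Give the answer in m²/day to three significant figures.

At the plume center C_max = M/(n_e·A·√(4πDt)), so D = M²/(4πt·(n_e·A·C_max)²).
n_e·A·C_max = 0.30 × 22.6 × 0.832 = 5.641 kg/m.
D = 34.4²/(4π × 47.9 × 5.641²) = 0.0618 m²/day.

0.0618 m²/day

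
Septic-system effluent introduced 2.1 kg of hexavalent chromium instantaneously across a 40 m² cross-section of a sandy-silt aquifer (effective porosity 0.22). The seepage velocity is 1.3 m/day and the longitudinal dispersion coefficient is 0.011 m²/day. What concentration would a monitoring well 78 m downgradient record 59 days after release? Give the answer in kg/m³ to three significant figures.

For an instantaneous plane source, C(x,t) = M/(n_e·A·√(4πDt)) · exp(−(x−vt)²/(4Dt)), with n_e·A the pore (flow) area.
Plume center vt = 1.3 × 59 = 76.7 m, so the well at 78 m is 1.3 m downgradient of the peak.
√(4πDt) = 2.856 m, giving peak height M/(n_e·A·√(4πDt)) = 2.1/(0.22 × 40 × 2.856) = 0.08356 kg/m³.
(x−vt)²/(4Dt) = (1.3)²/(4 × 0.011 × 59) = 0.6510; exp(−0.6510) = 0.5215.
C = 0.08356 × 0.5215 = 0.0436 kg/m³.

0.0436 kg/m³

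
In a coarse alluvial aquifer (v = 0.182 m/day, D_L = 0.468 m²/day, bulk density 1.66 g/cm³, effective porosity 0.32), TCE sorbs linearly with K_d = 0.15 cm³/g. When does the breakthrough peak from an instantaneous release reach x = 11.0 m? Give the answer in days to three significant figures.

85.2 days

Retardation factor R = 1 + ρ_b·K_d/n = 1 + 1.66 × 0.15/0.32 = 1.778.
Sorption retards both mechanisms: v_R = v/R = 0.1024 m/day, D_R = D/R = 0.2632 m²/day.
Peak time from v_R²t² + 2D_R t − x² = 0: t = (√(D_R² + v_R²x²) − D_R)/v_R².
√(D_R² + v_R²x²) = √(0.2632² + 0.1024² × 11.0²) = 1.157; v_R² = 0.01049.
t = (1.157 − 0.2632)/0.01049 = 85.2 days.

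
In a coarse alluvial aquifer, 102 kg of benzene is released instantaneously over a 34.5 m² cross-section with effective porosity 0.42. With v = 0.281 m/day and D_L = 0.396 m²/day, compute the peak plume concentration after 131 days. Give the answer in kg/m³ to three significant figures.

The peak of an instantaneous 1D plume sits at x = vt; there the Gaussian factor is 1 and C_max = M/(n_e·A·√(4πDt)), where n_e·A is the pore area the mass is dissolved in.
√(4πDt) = √(4π × 0.396 × 131) = 25.53 m, so C_max = 102/(0.42 × 34.5 × 25.53) = 0.276 kg/m³.

0.276 kg/m³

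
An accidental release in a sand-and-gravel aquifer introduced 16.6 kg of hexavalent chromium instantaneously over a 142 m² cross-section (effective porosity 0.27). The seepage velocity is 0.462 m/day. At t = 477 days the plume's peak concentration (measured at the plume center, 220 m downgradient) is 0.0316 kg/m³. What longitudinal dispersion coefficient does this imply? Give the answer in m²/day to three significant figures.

0.0313 m²/day

At the plume center C_max = M/(n_e·A·√(4πDt)), so D = M²/(4πt·(n_e·A·C_max)²).
n_e·A·C_max = 0.27 × 142 × 0.0316 = 1.212 kg/m.
D = 16.6²/(4π × 477 × 1.212²) = 0.0313 m²/day.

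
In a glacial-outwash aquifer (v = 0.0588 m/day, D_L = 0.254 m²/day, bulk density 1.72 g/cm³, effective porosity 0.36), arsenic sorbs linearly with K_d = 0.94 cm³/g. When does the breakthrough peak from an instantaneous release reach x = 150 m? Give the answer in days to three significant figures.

13600 days

Retardation factor R = 1 + ρ_b·K_d/n = 1 + 1.72 × 0.94/0.36 = 5.491.
Sorption retards both mechanisms: v_R = v/R = 0.01071 m/day, D_R = D/R = 0.04626 m²/day.
Peak time from v_R²t² + 2D_R t − x² = 0: t = (√(D_R² + v_R²x²) − D_R)/v_R².
√(D_R² + v_R²x²) = √(0.04626² + 0.01071² × 150²) = 1.607; v_R² = 0.0001147.
t = (1.607 − 0.04626)/0.0001147 = 13600 days.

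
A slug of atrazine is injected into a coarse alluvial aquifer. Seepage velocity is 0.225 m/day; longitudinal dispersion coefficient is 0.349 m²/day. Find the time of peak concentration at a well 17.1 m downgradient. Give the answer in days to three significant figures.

69.4 days

For the 1D instantaneous-source solution, setting ∂C/∂t = 0 at fixed x gives v²t² + 2Dt − x² = 0, so t = (√(D² + v²x²) − D)/v².
√(D² + v²x²) = √(0.349² + 0.225² × 17.1²) = 3.863; v² = 0.050625.
t = (3.863 − 0.349)/0.050625 = 69.4 days (vs. the pure-advection estimate x/v = 76.0 d).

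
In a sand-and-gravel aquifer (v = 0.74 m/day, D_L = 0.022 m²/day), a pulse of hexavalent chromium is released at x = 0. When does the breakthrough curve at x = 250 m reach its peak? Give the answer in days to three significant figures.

338 days

For the 1D instantaneous-source solution, setting ∂C/∂t = 0 at fixed x gives v²t² + 2Dt − x² = 0, so t = (√(D² + v²x²) − D)/v².
√(D² + v²x²) = √(0.022² + 0.74² × 250²) = 185.0; v² = 0.5476.
t = (185.0 − 0.022)/0.5476 = 338 days (vs. the pure-advection estimate x/v = 338 d).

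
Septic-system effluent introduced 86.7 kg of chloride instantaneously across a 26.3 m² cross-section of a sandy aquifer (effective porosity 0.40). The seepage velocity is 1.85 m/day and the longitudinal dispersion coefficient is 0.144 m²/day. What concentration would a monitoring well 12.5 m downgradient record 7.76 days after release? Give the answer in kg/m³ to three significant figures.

For an instantaneous plane source, C(x,t) = M/(n_e·A·√(4πDt)) · exp(−(x−vt)²/(4Dt)), with n_e·A the pore (flow) area.
Plume center vt = 1.85 × 7.76 = 14.356 m, so the well at 12.5 m is 1.856 m upgradient of the peak.
√(4πDt) = 3.747 m, giving peak height M/(n_e·A·√(4πDt)) = 86.7/(0.40 × 26.3 × 3.747) = 2.199 kg/m³.
(x−vt)²/(4Dt) = (-1.856)²/(4 × 0.144 × 7.76) = 0.7707; exp(−0.7707) = 0.4627.
C = 2.199 × 0.4627 = 1.02 kg/m³.

1.02 kg/m³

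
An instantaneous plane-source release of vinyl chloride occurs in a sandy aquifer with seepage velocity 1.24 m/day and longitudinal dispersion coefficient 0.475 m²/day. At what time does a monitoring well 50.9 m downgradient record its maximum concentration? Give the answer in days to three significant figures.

40.7 days

For the 1D instantaneous-source solution, setting ∂C/∂t = 0 at fixed x gives v²t² + 2Dt − x² = 0, so t = (√(D² + v²x²) − D)/v².
√(D² + v²x²) = √(0.475² + 1.24² × 50.9²) = 63.12; v² = 1.5376.
t = (63.12 − 0.475)/1.5376 = 40.7 days (vs. the pure-advection estimate x/v = 41.0 d).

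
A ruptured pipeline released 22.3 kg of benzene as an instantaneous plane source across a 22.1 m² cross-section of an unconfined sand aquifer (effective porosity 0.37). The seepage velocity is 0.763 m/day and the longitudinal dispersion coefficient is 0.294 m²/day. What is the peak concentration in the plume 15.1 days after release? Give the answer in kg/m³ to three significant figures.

0.365 kg/m³

The peak of an instantaneous 1D plume sits at x = vt; there the Gaussian factor is 1 and C_max = M/(n_e·A·√(4πDt)), where n_e·A is the pore area the mass is dissolved in.
√(4πDt) = √(4π × 0.294 × 15.1) = 7.469 m, so C_max = 22.3/(0.37 × 22.1 × 7.469) = 0.365 kg/m³.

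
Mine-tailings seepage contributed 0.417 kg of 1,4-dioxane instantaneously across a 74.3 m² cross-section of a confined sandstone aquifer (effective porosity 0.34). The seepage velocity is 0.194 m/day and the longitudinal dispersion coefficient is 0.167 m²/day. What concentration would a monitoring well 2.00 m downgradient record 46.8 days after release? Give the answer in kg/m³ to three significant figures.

0.000335 kg/m³

For an instantaneous plane source, C(x,t) = M/(n_e·A·√(4πDt)) · exp(−(x−vt)²/(4Dt)), with n_e·A the pore (flow) area.
Plume center vt = 0.194 × 46.8 = 9.0792 m, so the well at 2.00 m is 7.0792 m upgradient of the peak.
√(4πDt) = 9.910 m, giving peak height M/(n_e·A·√(4πDt)) = 0.417/(0.34 × 74.3 × 9.910) = 0.001666 kg/m³.
(x−vt)²/(4Dt) = (-7.0792)²/(4 × 0.167 × 46.8) = 1.603; exp(−1.603) = 0.2013.
C = 0.001666 × 0.2013 = 0.000335 kg/m³.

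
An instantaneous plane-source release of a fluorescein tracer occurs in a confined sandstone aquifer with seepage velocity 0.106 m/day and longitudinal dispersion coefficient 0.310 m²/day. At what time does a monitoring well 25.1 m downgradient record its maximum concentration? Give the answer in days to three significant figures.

211 days

For the 1D instantaneous-source solution, setting ∂C/∂t = 0 at fixed x gives v²t² + 2Dt − x² = 0, so t = (√(D² + v²x²) − D)/v².
√(D² + v²x²) = √(0.310² + 0.106² × 25.1²) = 2.679; v² = 0.011236.
t = (2.679 − 0.310)/0.011236 = 211 days (vs. the pure-advection estimate x/v = 237 d).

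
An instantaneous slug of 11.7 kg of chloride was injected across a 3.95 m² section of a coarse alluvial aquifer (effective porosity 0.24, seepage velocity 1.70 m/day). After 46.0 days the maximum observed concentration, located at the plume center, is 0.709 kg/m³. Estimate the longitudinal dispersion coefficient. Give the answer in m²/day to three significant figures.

0.524 m²/day

At the plume center C_max = M/(n_e·A·√(4πDt)), so D = M²/(4πt·(n_e·A·C_max)²).
n_e·A·C_max = 0.24 × 3.95 × 0.709 = 0.6721 kg/m.
D = 11.7²/(4π × 46.0 × 0.6721²) = 0.524 m²/day.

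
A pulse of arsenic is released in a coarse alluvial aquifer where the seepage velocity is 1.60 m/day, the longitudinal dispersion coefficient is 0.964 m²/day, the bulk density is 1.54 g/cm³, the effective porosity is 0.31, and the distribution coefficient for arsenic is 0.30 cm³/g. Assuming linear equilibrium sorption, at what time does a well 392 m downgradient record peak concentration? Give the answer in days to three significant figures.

Retardation factor R = 1 + ρ_b·K_d/n = 1 + 1.54 × 0.30/0.31 = 2.490.
Sorption retards both mechanisms: v_R = v/R = 0.6426 m/day, D_R = D/R = 0.3871 m²/day.
Peak time from v_R²t² + 2D_R t − x² = 0: t = (√(D_R² + v_R²x²) − D_R)/v_R².
√(D_R² + v_R²x²) = √(0.3871² + 0.6426² × 392²) = 251.9; v_R² = 0.4129.
t = (251.9 − 0.3871)/0.4129 = 609 days.

609 days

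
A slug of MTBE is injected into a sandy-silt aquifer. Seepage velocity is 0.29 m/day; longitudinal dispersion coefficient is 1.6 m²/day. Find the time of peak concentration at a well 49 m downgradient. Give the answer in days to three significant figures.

For the 1D instantaneous-source solution, setting ∂C/∂t = 0 at fixed x gives v²t² + 2Dt − x² = 0, so t = (√(D² + v²x²) − D)/v².
√(D² + v²x²) = √(1.6² + 0.29² × 49²) = 14.30; v² = 0.0841.
t = (14.30 − 1.6)/0.0841 = 151 days (vs. the pure-advection estimate x/v = 169 d).

151 days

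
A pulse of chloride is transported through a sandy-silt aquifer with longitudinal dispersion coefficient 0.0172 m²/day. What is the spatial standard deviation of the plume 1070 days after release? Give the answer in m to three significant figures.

6.07 m

Dispersive spreading gives a Gaussian with σ² = 2Dt; advection only shifts the center.
σ = √(2 × 0.0172 × 1070) = 6.07 m.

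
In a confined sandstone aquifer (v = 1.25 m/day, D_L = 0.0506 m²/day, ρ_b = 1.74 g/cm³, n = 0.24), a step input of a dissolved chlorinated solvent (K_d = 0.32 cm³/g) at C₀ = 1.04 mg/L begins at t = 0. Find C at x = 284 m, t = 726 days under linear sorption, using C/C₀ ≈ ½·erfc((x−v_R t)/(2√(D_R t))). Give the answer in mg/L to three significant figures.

0.0122 mg/L

Retardation factor R = 1 + ρ_b·K_d/n = 1 + 1.74 × 0.32/0.24 = 3.320.
Sorption retards both mechanisms: v_R = v/R = 0.3765 m/day, D_R = D/R = 0.01524 m²/day.
v_R·t = 0.3765 × 726 = 273.339 m; 2√(D_R t) = 6.653 m; argument = (284 − 273.339)/6.653 = 1.602.
C = C₀ × ½·erfc(1.602) = 1.04 × 0.01174 = 0.0122 mg/L.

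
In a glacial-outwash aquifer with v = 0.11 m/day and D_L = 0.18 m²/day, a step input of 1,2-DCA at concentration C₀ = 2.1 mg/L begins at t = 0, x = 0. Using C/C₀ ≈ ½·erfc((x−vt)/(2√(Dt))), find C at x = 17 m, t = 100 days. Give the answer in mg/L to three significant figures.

0.333 mg/L

For a continuous step input, C/C₀ ≈ ½·erfc((x−vt)/(2√(Dt))).
vt = 0.11 × 100 = 11 m and 2√(Dt) = 2√(0.18 × 100) = 8.485 m.
Argument (x−vt)/(2√(Dt)) = (17 − 11)/8.485 = 0.7071; ½·erfc(0.7071) = 0.1587.
C = 2.1 × 0.1587 = 0.333 mg/L.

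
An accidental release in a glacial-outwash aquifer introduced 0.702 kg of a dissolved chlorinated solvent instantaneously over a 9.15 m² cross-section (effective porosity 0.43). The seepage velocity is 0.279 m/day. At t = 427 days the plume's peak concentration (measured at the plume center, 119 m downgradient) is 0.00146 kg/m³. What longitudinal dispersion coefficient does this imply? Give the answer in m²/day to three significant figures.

At the plume center C_max = M/(n_e·A·√(4πDt)), so D = M²/(4πt·(n_e·A·C_max)²).
n_e·A·C_max = 0.43 × 9.15 × 0.00146 = 0.005744 kg/m.
D = 0.702²/(4π × 427 × 0.005744²) = 2.78 m²/day.

2.78 m²/day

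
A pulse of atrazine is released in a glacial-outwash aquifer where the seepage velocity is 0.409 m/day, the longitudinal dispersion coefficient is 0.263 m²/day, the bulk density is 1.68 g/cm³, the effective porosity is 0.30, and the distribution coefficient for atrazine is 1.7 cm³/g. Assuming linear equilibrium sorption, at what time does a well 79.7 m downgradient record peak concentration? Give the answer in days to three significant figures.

2030 days

Retardation factor R = 1 + ρ_b·K_d/n = 1 + 1.68 × 1.7/0.30 = 10.52.
Sorption retards both mechanisms: v_R = v/R = 0.03888 m/day, D_R = D/R = 0.02500 m²/day.
Peak time from v_R²t² + 2D_R t − x² = 0: t = (√(D_R² + v_R²x²) − D_R)/v_R².
√(D_R² + v_R²x²) = √(0.02500² + 0.03888² × 79.7²) = 3.099; v_R² = 0.001512.
t = (3.099 − 0.02500)/0.001512 = 2030 days.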